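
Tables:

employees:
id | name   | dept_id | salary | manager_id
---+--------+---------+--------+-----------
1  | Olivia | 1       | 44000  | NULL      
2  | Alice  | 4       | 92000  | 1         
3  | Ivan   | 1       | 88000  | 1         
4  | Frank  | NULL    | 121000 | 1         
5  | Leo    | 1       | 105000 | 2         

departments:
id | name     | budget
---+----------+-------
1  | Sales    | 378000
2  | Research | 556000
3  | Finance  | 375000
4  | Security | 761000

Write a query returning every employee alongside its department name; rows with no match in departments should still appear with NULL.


LEFT JOIN keeps every row from employees (the left table); where dept_id has no match in departments, the department columns become NULL. Walk through each employee:
  - employee 1 (Olivia): dept_id=1 -> matches Sales
  - employee 2 (Alice): dept_id=4 -> matches Security
  - employee 3 (Ivan): dept_id=1 -> matches Sales
  - employee 4 (Frank): dept_id=NULL, no match -> kept with NULL
  - employee 5 (Leo): dept_id=1 -> matches Sales
All 5 rows appear; 1 has NULL department.

SQL:
SELECT a.name, b.name AS department
FROM employees a
LEFT JOIN departments b ON a.dept_id = b.id

Result:
name   | department
-------+-----------
Olivia | Sales     
Alice  | Security  
Ivan   | Sales     
Frank  | NULL      
Leo    | Sales     


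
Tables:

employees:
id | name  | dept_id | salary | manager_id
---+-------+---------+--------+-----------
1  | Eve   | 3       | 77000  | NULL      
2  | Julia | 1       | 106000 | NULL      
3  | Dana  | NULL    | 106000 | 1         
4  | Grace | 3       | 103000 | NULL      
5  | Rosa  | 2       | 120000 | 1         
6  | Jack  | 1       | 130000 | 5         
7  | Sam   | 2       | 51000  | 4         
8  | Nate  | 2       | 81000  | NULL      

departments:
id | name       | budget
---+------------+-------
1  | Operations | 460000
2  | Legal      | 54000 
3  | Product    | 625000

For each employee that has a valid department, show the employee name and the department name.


INNER JOIN keeps only employees rows whose dept_id matches an id in departments. Walk through each employee:
  - employee 1 (Eve): dept_id=3 -> matches Product
  - employee 2 (Julia): dept_id=1 -> matches Operations
  - employee 3 (Dana): dept_id=NULL, no match -> dropped
  - employee 4 (Grace): dept_id=3 -> matches Product
  - employee 5 (Rosa): dept_id=2 -> matches Legal
  - employee 6 (Jack): dept_id=1 -> matches Operations
  - employee 7 (Sam): dept_id=2 -> matches Legal
  - employee 8 (Nate): dept_id=2 -> matches Legal
So 1 of 8 rows is dropped.

SQL:
SELECT a.name, b.name AS department
FROM employees a
INNER JOIN departments b ON a.dept_id = b.id

Result:
name  | department
------+-----------
Eve   | Product   
Julia | Operations
Grace | Product   
Rosa  | Legal     
Jack  | Operations
Sam   | Legal     
Nate  | Legal     


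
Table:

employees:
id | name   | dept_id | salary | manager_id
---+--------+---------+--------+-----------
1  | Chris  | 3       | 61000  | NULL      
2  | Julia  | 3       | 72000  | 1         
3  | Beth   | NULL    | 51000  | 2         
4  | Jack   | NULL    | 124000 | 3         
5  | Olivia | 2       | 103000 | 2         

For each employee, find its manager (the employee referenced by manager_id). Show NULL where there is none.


This is a self-join: employees is joined to a second copy of itself, matching each row's manager_id to another row's id. Use LEFT JOIN so rows with manager_id=NULL are kept.
  - employee 1 (Chris): manager_id=NULL -> NULL
  - employee 2 (Julia): manager_id=1 -> Chris
  - employee 3 (Beth): manager_id=2 -> Julia
  - employee 4 (Jack): manager_id=3 -> Beth
  - employee 5 (Olivia): manager_id=2 -> Julia

SQL:
SELECT a.name AS item, b.name AS manager
FROM employees a
LEFT JOIN employees b ON a.manager_id = b.id

Result:
item   | manager
-------+--------
Chris  | NULL   
Julia  | Chris  
Beth   | Julia  
Jack   | Beth   
Olivia | Julia  


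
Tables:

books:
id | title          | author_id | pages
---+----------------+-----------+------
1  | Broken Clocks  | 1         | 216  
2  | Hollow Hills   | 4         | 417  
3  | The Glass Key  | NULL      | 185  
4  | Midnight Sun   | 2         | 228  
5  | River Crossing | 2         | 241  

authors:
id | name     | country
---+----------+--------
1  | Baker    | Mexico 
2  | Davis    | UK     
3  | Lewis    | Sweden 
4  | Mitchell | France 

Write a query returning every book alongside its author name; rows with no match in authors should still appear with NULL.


LEFT JOIN keeps every row from books (the left table); where author_id has no match in authors, the author columns become NULL. Walk through each book:
  - book 1 (Broken Clocks): author_id=1 -> matches Baker
  - book 2 (Hollow Hills): author_id=4 -> matches Mitchell
  - book 3 (The Glass Key): author_id=NULL, no match -> kept with NULL
  - book 4 (Midnight Sun): author_id=2 -> matches Davis
  - book 5 (River Crossing): author_id=2 -> matches Davis
All 5 rows appear; 1 has NULL author.

SQL:
SELECT a.title, b.name AS author
FROM books a
LEFT JOIN authors b ON a.author_id = b.id

Result:
title          | author  
---------------+---------
Broken Clocks  | Baker   
Hollow Hills   | Mitchell
The Glass Key  | NULL    
Midnight Sun   | Davis   
River Crossing | Davis   


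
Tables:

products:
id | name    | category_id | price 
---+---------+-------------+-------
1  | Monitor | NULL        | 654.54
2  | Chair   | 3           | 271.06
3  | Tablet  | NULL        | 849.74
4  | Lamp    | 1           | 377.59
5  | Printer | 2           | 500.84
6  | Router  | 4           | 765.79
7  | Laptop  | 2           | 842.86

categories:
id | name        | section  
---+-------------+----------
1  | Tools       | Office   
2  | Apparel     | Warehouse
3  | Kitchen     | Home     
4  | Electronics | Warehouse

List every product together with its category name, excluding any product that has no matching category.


INNER JOIN keeps only products rows whose category_id matches an id in categories. Walk through each product:
  - product 1 (Monitor): category_id=NULL, no match -> dropped
  - product 2 (Chair): category_id=3 -> matches Kitchen
  - product 3 (Tablet): category_id=NULL, no match -> dropped
  - product 4 (Lamp): category_id=1 -> matches Tools
  - product 5 (Printer): category_id=2 -> matches Apparel
  - product 6 (Router): category_id=4 -> matches Electronics
  - product 7 (Laptop): category_id=2 -> matches Apparel
So 2 of 7 rows are dropped.

SQL:
SELECT a.name, b.name AS category
FROM products a
INNER JOIN categories b ON a.category_id = b.id

Result:
name    | category   
--------+------------
Chair   | Kitchen    
Lamp    | Tools      
Printer | Apparel    
Router  | Electronics
Laptop  | Apparel    


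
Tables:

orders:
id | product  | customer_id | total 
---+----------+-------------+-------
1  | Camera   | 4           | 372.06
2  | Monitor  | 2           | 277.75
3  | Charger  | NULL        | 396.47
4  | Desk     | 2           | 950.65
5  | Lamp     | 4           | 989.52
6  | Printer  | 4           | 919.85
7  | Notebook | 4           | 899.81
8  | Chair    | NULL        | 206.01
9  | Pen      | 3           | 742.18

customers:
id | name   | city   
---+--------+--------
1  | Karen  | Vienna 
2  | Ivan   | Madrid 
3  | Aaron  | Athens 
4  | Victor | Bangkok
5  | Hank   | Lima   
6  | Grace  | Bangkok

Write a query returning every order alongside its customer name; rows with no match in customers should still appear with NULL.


LEFT JOIN keeps every row from orders (the left table); where customer_id has no match in customers, the customer columns become NULL. Walk through each order:
  - order 1 (Camera): customer_id=4 -> matches Victor
  - order 2 (Monitor): customer_id=2 -> matches Ivan
  - order 3 (Charger): customer_id=NULL, no match -> kept with NULL
  - order 4 (Desk): customer_id=2 -> matches Ivan
  - order 5 (Lamp): customer_id=4 -> matches Victor
  - order 6 (Printer): customer_id=4 -> matches Victor
  - order 7 (Notebook): customer_id=4 -> matches Victor
  - order 8 (Chair): customer_id=NULL, no match -> kept with NULL
  - order 9 (Pen): customer_id=3 -> matches Aaron
All 9 rows appear; 2 have NULL customer.

SQL:
SELECT a.product, b.name AS customer
FROM orders a
LEFT JOIN customers b ON a.customer_id = b.id

Result:
product  | customer
---------+---------
Camera   | Victor  
Monitor  | Ivan    
Charger  | NULL    
Desk     | Ivan    
Lamp     | Victor  
Printer  | Victor  
Notebook | Victor  
Chair    | NULL    
Pen      | Aaron   


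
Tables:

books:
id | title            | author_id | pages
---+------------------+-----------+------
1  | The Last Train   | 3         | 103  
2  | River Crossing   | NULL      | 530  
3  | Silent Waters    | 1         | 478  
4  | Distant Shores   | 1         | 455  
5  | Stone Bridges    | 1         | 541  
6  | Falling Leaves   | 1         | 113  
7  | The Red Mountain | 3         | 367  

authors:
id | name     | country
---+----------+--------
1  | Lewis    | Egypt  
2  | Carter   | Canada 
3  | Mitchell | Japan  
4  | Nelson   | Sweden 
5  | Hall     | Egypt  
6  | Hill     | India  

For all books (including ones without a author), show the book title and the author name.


LEFT JOIN keeps every row from books (the left table); where author_id has no match in authors, the author columns become NULL. Walk through each book:
  - book 1 (The Last Train): author_id=3 -> matches Mitchell
  - book 2 (River Crossing): author_id=NULL, no match -> kept with NULL
  - book 3 (Silent Waters): author_id=1 -> matches Lewis
  - book 4 (Distant Shores): author_id=1 -> matches Lewis
  - book 5 (Stone Bridges): author_id=1 -> matches Lewis
  - book 6 (Falling Leaves): author_id=1 -> matches Lewis
  - book 7 (The Red Mountain): author_id=3 -> matches Mitchell
All 7 rows appear; 1 has NULL author.

SQL:
SELECT a.title, b.name AS author
FROM books a
LEFT JOIN authors b ON a.author_id = b.id

Result:
title            | author  
-----------------+---------
The Last Train   | Mitchell
River Crossing   | NULL    
Silent Waters    | Lewis   
Distant Shores   | Lewis   
Stone Bridges    | Lewis   
Falling Leaves   | Lewis   
The Red Mountain | Mitchell


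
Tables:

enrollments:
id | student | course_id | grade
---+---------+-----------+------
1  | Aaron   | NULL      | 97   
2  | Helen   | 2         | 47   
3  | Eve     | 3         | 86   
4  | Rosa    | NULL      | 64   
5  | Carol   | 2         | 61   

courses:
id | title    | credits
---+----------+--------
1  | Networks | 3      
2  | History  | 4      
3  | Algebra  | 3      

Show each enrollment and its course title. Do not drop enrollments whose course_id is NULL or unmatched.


LEFT JOIN keeps every row from enrollments (the left table); where course_id has no match in courses, the course columns become NULL. Walk through each enrollment:
  - enrollment 1 (Aaron): course_id=NULL, no match -> kept with NULL
  - enrollment 2 (Helen): course_id=2 -> matches History
  - enrollment 3 (Eve): course_id=3 -> matches Algebra
  - enrollment 4 (Rosa): course_id=NULL, no match -> kept with NULL
  - enrollment 5 (Carol): course_id=2 -> matches History
All 5 rows appear; 2 have NULL course.

SQL:
SELECT a.student, b.title AS course
FROM enrollments a
LEFT JOIN courses b ON a.course_id = b.id

Result:
student | course 
--------+--------
Aaron   | NULL   
Helen   | History
Eve     | Algebra
Rosa    | NULL   
Carol   | History


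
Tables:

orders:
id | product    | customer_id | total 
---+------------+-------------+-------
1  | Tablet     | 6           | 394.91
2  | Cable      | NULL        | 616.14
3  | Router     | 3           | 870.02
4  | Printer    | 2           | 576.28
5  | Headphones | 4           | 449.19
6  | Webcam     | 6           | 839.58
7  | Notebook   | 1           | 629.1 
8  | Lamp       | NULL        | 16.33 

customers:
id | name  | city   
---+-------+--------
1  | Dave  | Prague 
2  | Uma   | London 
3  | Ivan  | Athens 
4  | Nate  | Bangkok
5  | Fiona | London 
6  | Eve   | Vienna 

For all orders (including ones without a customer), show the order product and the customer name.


LEFT JOIN keeps every row from orders (the left table); where customer_id has no match in customers, the customer columns become NULL. Walk through each order:
  - order 1 (Tablet): customer_id=6 -> matches Eve
  - order 2 (Cable): customer_id=NULL, no match -> kept with NULL
  - order 3 (Router): customer_id=3 -> matches Ivan
  - order 4 (Printer): customer_id=2 -> matches Uma
  - order 5 (Headphones): customer_id=4 -> matches Nate
  - order 6 (Webcam): customer_id=6 -> matches Eve
  - order 7 (Notebook): customer_id=1 -> matches Dave
  - order 8 (Lamp): customer_id=NULL, no match -> kept with NULL
All 8 rows appear; 2 have NULL customer.

SQL:
SELECT a.product, b.name AS customer
FROM orders a
LEFT JOIN customers b ON a.customer_id = b.id

Result:
product    | customer
-----------+---------
Tablet     | Eve     
Cable      | NULL    
Router     | Ivan    
Printer    | Uma     
Headphones | Nate    
Webcam     | Eve     
Notebook   | Dave    
Lamp       | NULL    


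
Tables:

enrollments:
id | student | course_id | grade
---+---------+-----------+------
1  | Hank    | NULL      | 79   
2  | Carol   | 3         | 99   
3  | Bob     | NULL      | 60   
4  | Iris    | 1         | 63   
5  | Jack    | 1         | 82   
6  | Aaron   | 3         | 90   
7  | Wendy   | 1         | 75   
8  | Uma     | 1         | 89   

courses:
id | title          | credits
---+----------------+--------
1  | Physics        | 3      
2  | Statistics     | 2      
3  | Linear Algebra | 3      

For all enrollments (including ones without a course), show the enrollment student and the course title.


LEFT JOIN keeps every row from enrollments (the left table); where course_id has no match in courses, the course columns become NULL. Walk through each enrollment:
  - enrollment 1 (Hank): course_id=NULL, no match -> kept with NULL
  - enrollment 2 (Carol): course_id=3 -> matches Linear Algebra
  - enrollment 3 (Bob): course_id=NULL, no match -> kept with NULL
  - enrollment 4 (Iris): course_id=1 -> matches Physics
  - enrollment 5 (Jack): course_id=1 -> matches Physics
  - enrollment 6 (Aaron): course_id=3 -> matches Linear Algebra
  - enrollment 7 (Wendy): course_id=1 -> matches Physics
  - enrollment 8 (Uma): course_id=1 -> matches Physics
All 8 rows appear; 2 have NULL course.

SQL:
SELECT a.student, b.title AS course
FROM enrollments a
LEFT JOIN courses b ON a.course_id = b.id

Result:
student | course        
--------+---------------
Hank    | NULL          
Carol   | Linear Algebra
Bob     | NULL          
Iris    | Physics       
Jack    | Physics       
Aaron   | Linear Algebra
Wendy   | Physics       
Uma     | Physics       


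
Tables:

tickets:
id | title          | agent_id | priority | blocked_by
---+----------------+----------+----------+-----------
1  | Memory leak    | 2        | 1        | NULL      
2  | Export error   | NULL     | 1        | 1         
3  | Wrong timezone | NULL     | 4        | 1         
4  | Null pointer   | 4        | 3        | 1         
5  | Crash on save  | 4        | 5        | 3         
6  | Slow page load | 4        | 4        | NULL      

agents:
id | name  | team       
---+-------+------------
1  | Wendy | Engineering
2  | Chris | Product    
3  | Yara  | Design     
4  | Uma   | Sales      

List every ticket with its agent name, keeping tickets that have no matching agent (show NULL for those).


LEFT JOIN keeps every row from tickets (the left table); where agent_id has no match in agents, the agent columns become NULL. Walk through each ticket:
  - ticket 1 (Memory leak): agent_id=2 -> matches Chris
  - ticket 2 (Export error): agent_id=NULL, no match -> kept with NULL
  - ticket 3 (Wrong timezone): agent_id=NULL, no match -> kept with NULL
  - ticket 4 (Null pointer): agent_id=4 -> matches Uma
  - ticket 5 (Crash on save): agent_id=4 -> matches Uma
  - ticket 6 (Slow page load): agent_id=4 -> matches Uma
All 6 rows appear; 2 have NULL agent.

SQL:
SELECT a.title, b.name AS agent
FROM tickets a
LEFT JOIN agents b ON a.agent_id = b.id

Result:
title          | agent
---------------+------
Memory leak    | Chris
Export error   | NULL 
Wrong timezone | NULL 
Null pointer   | Uma  
Crash on save  | Uma  
Slow page load | Uma  


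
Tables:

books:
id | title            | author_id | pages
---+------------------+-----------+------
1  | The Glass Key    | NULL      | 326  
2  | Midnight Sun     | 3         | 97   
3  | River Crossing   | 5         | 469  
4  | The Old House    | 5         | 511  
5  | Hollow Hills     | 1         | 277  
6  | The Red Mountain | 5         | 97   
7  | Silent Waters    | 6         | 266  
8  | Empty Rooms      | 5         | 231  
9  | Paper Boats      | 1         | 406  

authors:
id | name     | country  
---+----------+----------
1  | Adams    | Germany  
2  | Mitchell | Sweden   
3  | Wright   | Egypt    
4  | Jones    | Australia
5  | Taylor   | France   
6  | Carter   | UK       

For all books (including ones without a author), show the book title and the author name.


LEFT JOIN keeps every row from books (the left table); where author_id has no match in authors, the author columns become NULL. Walk through each book:
  - book 1 (The Glass Key): author_id=NULL, no match -> kept with NULL
  - book 2 (Midnight Sun): author_id=3 -> matches Wright
  - book 3 (River Crossing): author_id=5 -> matches Taylor
  - book 4 (The Old House): author_id=5 -> matches Taylor
  - book 5 (Hollow Hills): author_id=1 -> matches Adams
  - book 6 (The Red Mountain): author_id=5 -> matches Taylor
  - book 7 (Silent Waters): author_id=6 -> matches Carter
  - book 8 (Empty Rooms): author_id=5 -> matches Taylor
  - book 9 (Paper Boats): author_id=1 -> matches Adams
All 9 rows appear; 1 has NULL author.

SQL:
SELECT a.title, b.name AS author
FROM books a
LEFT JOIN authors b ON a.author_id = b.id

Result:
title            | author
-----------------+-------
The Glass Key    | NULL  
Midnight Sun     | Wright
River Crossing   | Taylor
The Old House    | Taylor
Hollow Hills     | Adams 
The Red Mountain | Taylor
Silent Waters    | Carter
Empty Rooms      | Taylor
Paper Boats      | Adams 


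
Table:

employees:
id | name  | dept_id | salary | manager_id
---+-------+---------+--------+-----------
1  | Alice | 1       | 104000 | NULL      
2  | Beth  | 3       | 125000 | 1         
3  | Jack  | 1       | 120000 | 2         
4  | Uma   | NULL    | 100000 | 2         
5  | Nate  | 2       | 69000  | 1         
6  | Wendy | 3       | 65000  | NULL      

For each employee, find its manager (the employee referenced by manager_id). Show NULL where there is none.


This is a self-join: employees is joined to a second copy of itself, matching each row's manager_id to another row's id. Use LEFT JOIN so rows with manager_id=NULL are kept.
  - employee 1 (Alice): manager_id=NULL -> NULL
  - employee 2 (Beth): manager_id=1 -> Alice
  - employee 3 (Jack): manager_id=2 -> Beth
  - employee 4 (Uma): manager_id=2 -> Beth
  - employee 5 (Nate): manager_id=1 -> Alice
  - employee 6 (Wendy): manager_id=NULL -> NULL

SQL:
SELECT a.name AS item, b.name AS manager
FROM employees a
LEFT JOIN employees b ON a.manager_id = b.id

Result:
item  | manager
------+--------
Alice | NULL   
Beth  | Alice  
Jack  | Beth   
Uma   | Beth   
Nate  | Alice  
Wendy | NULL   


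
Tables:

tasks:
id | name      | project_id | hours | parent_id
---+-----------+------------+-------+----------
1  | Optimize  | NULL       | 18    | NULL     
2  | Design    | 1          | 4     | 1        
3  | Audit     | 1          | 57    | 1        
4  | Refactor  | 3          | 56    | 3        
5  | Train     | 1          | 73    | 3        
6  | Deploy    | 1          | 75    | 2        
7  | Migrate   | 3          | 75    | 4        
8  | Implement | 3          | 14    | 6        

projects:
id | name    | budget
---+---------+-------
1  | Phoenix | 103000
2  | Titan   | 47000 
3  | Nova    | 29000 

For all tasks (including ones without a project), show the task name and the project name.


LEFT JOIN keeps every row from tasks (the left table); where project_id has no match in projects, the project columns become NULL. Walk through each task:
  - task 1 (Optimize): project_id=NULL, no match -> kept with NULL
  - task 2 (Design): project_id=1 -> matches Phoenix
  - task 3 (Audit): project_id=1 -> matches Phoenix
  - task 4 (Refactor): project_id=3 -> matches Nova
  - task 5 (Train): project_id=1 -> matches Phoenix
  - task 6 (Deploy): project_id=1 -> matches Phoenix
  - task 7 (Migrate): project_id=3 -> matches Nova
  - task 8 (Implement): project_id=3 -> matches Nova
All 8 rows appear; 1 has NULL project.

SQL:
SELECT a.name, b.name AS project
FROM tasks a
LEFT JOIN projects b ON a.project_id = b.id

Result:
name      | project
----------+--------
Optimize  | NULL   
Design    | Phoenix
Audit     | Phoenix
Refactor  | Nova   
Train     | Phoenix
Deploy    | Phoenix
Migrate   | Nova   
Implement | Nova   


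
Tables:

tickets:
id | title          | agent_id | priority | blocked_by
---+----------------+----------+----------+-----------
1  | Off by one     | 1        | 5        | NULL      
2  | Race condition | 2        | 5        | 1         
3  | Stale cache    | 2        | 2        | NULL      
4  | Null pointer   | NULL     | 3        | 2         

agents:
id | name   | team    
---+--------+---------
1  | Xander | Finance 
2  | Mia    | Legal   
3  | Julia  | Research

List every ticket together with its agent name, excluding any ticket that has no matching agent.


INNER JOIN keeps only tickets rows whose agent_id matches an id in agents. Walk through each ticket:
  - ticket 1 (Off by one): agent_id=1 -> matches Xander
  - ticket 2 (Race condition): agent_id=2 -> matches Mia
  - ticket 3 (Stale cache): agent_id=2 -> matches Mia
  - ticket 4 (Null pointer): agent_id=NULL, no match -> dropped
So 1 of 4 rows is dropped.

SQL:
SELECT a.title, b.name AS agent
FROM tickets a
INNER JOIN agents b ON a.agent_id = b.id

Result:
title          | agent 
---------------+-------
Off by one     | Xander
Race condition | Mia   
Stale cache    | Mia   


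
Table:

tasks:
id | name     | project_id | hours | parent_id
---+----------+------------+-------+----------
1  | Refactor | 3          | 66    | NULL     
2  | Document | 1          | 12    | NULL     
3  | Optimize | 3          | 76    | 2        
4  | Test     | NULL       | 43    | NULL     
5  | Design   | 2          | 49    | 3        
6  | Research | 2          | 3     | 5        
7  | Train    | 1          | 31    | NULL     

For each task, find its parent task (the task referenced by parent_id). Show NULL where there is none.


This is a self-join: tasks is joined to a second copy of itself, matching each row's parent_id to another row's id. Use LEFT JOIN so rows with parent_id=NULL are kept.
  - task 1 (Refactor): parent_id=NULL -> NULL
  - task 2 (Document): parent_id=NULL -> NULL
  - task 3 (Optimize): parent_id=2 -> Document
  - task 4 (Test): parent_id=NULL -> NULL
  - task 5 (Design): parent_id=3 -> Optimize
  - task 6 (Research): parent_id=5 -> Design
  - task 7 (Train): parent_id=NULL -> NULL

SQL:
SELECT a.name AS item, b.name AS parent
FROM tasks a
LEFT JOIN tasks b ON a.parent_id = b.id

Result:
item     | parent  
---------+---------
Refactor | NULL    
Document | NULL    
Optimize | Document
Test     | NULL    
Design   | Optimize
Research | Design  
Train    | NULL    


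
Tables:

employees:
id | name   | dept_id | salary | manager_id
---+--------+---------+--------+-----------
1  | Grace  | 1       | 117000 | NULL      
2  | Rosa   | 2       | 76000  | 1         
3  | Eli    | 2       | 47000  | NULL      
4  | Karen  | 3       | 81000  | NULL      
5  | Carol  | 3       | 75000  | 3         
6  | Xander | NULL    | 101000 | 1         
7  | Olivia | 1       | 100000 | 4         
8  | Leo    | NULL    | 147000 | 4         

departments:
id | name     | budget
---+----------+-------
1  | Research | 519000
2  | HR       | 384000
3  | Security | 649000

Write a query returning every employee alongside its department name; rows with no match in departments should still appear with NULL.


LEFT JOIN keeps every row from employees (the left table); where dept_id has no match in departments, the department columns become NULL. Walk through each employee:
  - employee 1 (Grace): dept_id=1 -> matches Research
  - employee 2 (Rosa): dept_id=2 -> matches HR
  - employee 3 (Eli): dept_id=2 -> matches HR
  - employee 4 (Karen): dept_id=3 -> matches Security
  - employee 5 (Carol): dept_id=3 -> matches Security
  - employee 6 (Xander): dept_id=NULL, no match -> kept with NULL
  - employee 7 (Olivia): dept_id=1 -> matches Research
  - employee 8 (Leo): dept_id=NULL, no match -> kept with NULL
All 8 rows appear; 2 have NULL department.

SQL:
SELECT a.name, b.name AS department
FROM employees a
LEFT JOIN departments b ON a.dept_id = b.id

Result:
name   | department
-------+-----------
Grace  | Research  
Rosa   | HR        
Eli    | HR        
Karen  | Security  
Carol  | Security  
Xander | NULL      
Olivia | Research  
Leo    | NULL      


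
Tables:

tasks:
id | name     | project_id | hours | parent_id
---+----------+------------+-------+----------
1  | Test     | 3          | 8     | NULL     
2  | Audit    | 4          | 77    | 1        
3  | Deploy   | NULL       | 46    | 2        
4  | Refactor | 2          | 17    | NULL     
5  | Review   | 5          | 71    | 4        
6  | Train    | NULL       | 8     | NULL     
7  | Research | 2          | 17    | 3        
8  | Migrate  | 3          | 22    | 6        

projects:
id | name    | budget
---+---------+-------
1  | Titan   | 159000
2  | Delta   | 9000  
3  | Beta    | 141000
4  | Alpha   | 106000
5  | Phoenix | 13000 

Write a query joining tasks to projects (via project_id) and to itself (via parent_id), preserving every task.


Two LEFT JOINs from the same base table tasks: one to projects via project_id, one to tasks itself via parent_id. Both are LEFT so every task is preserved.
Match against projects:
  - task 1 (Test): project_id=3 -> matches Beta
  - task 2 (Audit): project_id=4 -> matches Alpha
  - task 3 (Deploy): project_id=NULL, no match -> kept with NULL
  - task 4 (Refactor): project_id=2 -> matches Delta
  - task 5 (Review): project_id=5 -> matches Phoenix
  - task 6 (Train): project_id=NULL, no match -> kept with NULL
  - task 7 (Research): project_id=2 -> matches Delta
  - task 8 (Migrate): project_id=3 -> matches Beta
Match against tasks (self):
  - task 1 (Test): parent_id=NULL -> NULL
  - task 2 (Audit): parent_id=1 -> Test
  - task 3 (Deploy): parent_id=2 -> Audit
  - task 4 (Refactor): parent_id=NULL -> NULL
  - task 5 (Review): parent_id=4 -> Refactor
  - task 6 (Train): parent_id=NULL -> NULL
  - task 7 (Research): parent_id=3 -> Deploy
  - task 8 (Migrate): parent_id=6 -> Train

SQL:
SELECT a.name, b.name AS project, c.name AS parent
FROM tasks a
LEFT JOIN projects b ON a.project_id = b.id
LEFT JOIN tasks c ON a.parent_id = c.id

Result:
name     | project | parent  
---------+---------+---------
Test     | Beta    | NULL    
Audit    | Alpha   | Test    
Deploy   | NULL    | Audit   
Refactor | Delta   | NULL    
Review   | Phoenix | Refactor
Train    | NULL    | NULL    
Research | Delta   | Deploy  
Migrate  | Beta    | Train   


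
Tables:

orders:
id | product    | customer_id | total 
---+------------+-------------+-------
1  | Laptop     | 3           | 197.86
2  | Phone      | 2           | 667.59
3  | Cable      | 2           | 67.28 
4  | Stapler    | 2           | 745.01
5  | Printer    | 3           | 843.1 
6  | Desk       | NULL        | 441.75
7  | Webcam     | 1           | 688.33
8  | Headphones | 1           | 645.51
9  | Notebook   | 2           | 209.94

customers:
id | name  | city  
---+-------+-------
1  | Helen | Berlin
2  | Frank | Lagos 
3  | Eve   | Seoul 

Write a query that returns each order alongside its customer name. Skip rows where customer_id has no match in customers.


INNER JOIN keeps only orders rows whose customer_id matches an id in customers. Walk through each order:
  - order 1 (Laptop): customer_id=3 -> matches Eve
  - order 2 (Phone): customer_id=2 -> matches Frank
  - order 3 (Cable): customer_id=2 -> matches Frank
  - order 4 (Stapler): customer_id=2 -> matches Frank
  - order 5 (Printer): customer_id=3 -> matches Eve
  - order 6 (Desk): customer_id=NULL, no match -> dropped
  - order 7 (Webcam): customer_id=1 -> matches Helen
  - order 8 (Headphones): customer_id=1 -> matches Helen
  - order 9 (Notebook): customer_id=2 -> matches Frank
So 1 of 9 rows is dropped.

SQL:
SELECT a.product, b.name AS customer
FROM orders a
INNER JOIN customers b ON a.customer_id = b.id

Result:
product    | customer
-----------+---------
Laptop     | Eve     
Phone      | Frank   
Cable      | Frank   
Stapler    | Frank   
Printer    | Eve     
Webcam     | Helen   
Headphones | Helen   
Notebook   | Frank   


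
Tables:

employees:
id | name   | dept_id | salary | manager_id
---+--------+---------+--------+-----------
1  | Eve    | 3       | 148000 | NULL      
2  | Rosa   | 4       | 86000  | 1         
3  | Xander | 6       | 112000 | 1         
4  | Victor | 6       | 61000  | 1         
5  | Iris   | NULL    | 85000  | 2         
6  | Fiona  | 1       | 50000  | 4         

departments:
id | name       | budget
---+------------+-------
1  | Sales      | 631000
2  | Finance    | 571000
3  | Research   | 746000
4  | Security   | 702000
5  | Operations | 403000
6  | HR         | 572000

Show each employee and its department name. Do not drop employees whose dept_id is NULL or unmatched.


LEFT JOIN keeps every row from employees (the left table); where dept_id has no match in departments, the department columns become NULL. Walk through each employee:
  - employee 1 (Eve): dept_id=3 -> matches Research
  - employee 2 (Rosa): dept_id=4 -> matches Security
  - employee 3 (Xander): dept_id=6 -> matches HR
  - employee 4 (Victor): dept_id=6 -> matches HR
  - employee 5 (Iris): dept_id=NULL, no match -> kept with NULL
  - employee 6 (Fiona): dept_id=1 -> matches Sales
All 6 rows appear; 1 has NULL department.

SQL:
SELECT a.name, b.name AS department
FROM employees a
LEFT JOIN departments b ON a.dept_id = b.id

Result:
name   | department
-------+-----------
Eve    | Research  
Rosa   | Security  
Xander | HR        
Victor | HR        
Iris   | NULL      
Fiona  | Sales     


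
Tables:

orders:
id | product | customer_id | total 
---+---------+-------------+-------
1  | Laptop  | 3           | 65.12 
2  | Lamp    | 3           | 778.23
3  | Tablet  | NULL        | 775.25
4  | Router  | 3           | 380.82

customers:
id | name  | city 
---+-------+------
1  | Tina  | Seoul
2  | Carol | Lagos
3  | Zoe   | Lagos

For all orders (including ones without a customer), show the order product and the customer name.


LEFT JOIN keeps every row from orders (the left table); where customer_id has no match in customers, the customer columns become NULL. Walk through each order:
  - order 1 (Laptop): customer_id=3 -> matches Zoe
  - order 2 (Lamp): customer_id=3 -> matches Zoe
  - order 3 (Tablet): customer_id=NULL, no match -> kept with NULL
  - order 4 (Router): customer_id=3 -> matches Zoe
All 4 rows appear; 1 has NULL customer.

SQL:
SELECT a.product, b.name AS customer
FROM orders a
LEFT JOIN customers b ON a.customer_id = b.id

Result:
product | customer
--------+---------
Laptop  | Zoe     
Lamp    | Zoe     
Tablet  | NULL    
Router  | Zoe     


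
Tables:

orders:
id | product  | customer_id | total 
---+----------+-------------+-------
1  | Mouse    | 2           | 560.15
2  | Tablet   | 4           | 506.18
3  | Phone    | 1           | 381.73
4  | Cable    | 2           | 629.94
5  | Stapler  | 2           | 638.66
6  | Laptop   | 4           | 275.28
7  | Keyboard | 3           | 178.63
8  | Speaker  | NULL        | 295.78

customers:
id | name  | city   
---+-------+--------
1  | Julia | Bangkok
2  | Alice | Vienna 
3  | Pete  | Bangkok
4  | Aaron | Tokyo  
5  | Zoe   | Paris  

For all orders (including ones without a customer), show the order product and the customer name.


LEFT JOIN keeps every row from orders (the left table); where customer_id has no match in customers, the customer columns become NULL. Walk through each order:
  - order 1 (Mouse): customer_id=2 -> matches Alice
  - order 2 (Tablet): customer_id=4 -> matches Aaron
  - order 3 (Phone): customer_id=1 -> matches Julia
  - order 4 (Cable): customer_id=2 -> matches Alice
  - order 5 (Stapler): customer_id=2 -> matches Alice
  - order 6 (Laptop): customer_id=4 -> matches Aaron
  - order 7 (Keyboard): customer_id=3 -> matches Pete
  - order 8 (Speaker): customer_id=NULL, no match -> kept with NULL
All 8 rows appear; 1 has NULL customer.

SQL:
SELECT a.product, b.name AS customer
FROM orders a
LEFT JOIN customers b ON a.customer_id = b.id

Result:
product  | customer
---------+---------
Mouse    | Alice   
Tablet   | Aaron   
Phone    | Julia   
Cable    | Alice   
Stapler  | Alice   
Laptop   | Aaron   
Keyboard | Pete    
Speaker  | NULL    


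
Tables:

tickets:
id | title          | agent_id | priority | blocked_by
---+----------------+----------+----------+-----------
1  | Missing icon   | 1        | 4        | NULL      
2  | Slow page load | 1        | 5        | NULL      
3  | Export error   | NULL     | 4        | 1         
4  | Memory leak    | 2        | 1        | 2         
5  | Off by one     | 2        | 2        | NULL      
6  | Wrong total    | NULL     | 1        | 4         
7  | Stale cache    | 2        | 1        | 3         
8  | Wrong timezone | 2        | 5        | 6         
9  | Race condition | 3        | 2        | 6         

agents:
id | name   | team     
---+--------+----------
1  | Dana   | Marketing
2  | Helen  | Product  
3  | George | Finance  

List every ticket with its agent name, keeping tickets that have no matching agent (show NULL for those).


LEFT JOIN keeps every row from tickets (the left table); where agent_id has no match in agents, the agent columns become NULL. Walk through each ticket:
  - ticket 1 (Missing icon): agent_id=1 -> matches Dana
  - ticket 2 (Slow page load): agent_id=1 -> matches Dana
  - ticket 3 (Export error): agent_id=NULL, no match -> kept with NULL
  - ticket 4 (Memory leak): agent_id=2 -> matches Helen
  - ticket 5 (Off by one): agent_id=2 -> matches Helen
  - ticket 6 (Wrong total): agent_id=NULL, no match -> kept with NULL
  - ticket 7 (Stale cache): agent_id=2 -> matches Helen
  - ticket 8 (Wrong timezone): agent_id=2 -> matches Helen
  - ticket 9 (Race condition): agent_id=3 -> matches George
All 9 rows appear; 2 have NULL agent.

SQL:
SELECT a.title, b.name AS agent
FROM tickets a
LEFT JOIN agents b ON a.agent_id = b.id

Result:
title          | agent 
---------------+-------
Missing icon   | Dana  
Slow page load | Dana  
Export error   | NULL  
Memory leak    | Helen 
Off by one     | Helen 
Wrong total    | NULL  
Stale cache    | Helen 
Wrong timezone | Helen 
Race condition | George


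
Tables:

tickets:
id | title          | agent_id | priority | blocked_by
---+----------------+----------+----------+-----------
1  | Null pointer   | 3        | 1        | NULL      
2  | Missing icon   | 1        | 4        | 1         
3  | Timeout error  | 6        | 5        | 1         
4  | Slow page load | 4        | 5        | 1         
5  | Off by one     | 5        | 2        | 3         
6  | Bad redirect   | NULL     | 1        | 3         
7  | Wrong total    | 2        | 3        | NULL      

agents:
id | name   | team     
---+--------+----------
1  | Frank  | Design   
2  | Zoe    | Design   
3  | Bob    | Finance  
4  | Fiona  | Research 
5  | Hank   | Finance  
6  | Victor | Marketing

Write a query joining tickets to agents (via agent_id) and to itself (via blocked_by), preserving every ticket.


Two LEFT JOINs from the same base table tickets: one to agents via agent_id, one to tickets itself via blocked_by. Both are LEFT so every ticket is preserved.
Match against agents:
  - ticket 1 (Null pointer): agent_id=3 -> matches Bob
  - ticket 2 (Missing icon): agent_id=1 -> matches Frank
  - ticket 3 (Timeout error): agent_id=6 -> matches Victor
  - ticket 4 (Slow page load): agent_id=4 -> matches Fiona
  - ticket 5 (Off by one): agent_id=5 -> matches Hank
  - ticket 6 (Bad redirect): agent_id=NULL, no match -> kept with NULL
  - ticket 7 (Wrong total): agent_id=2 -> matches Zoe
Match against tickets (self):
  - ticket 1 (Null pointer): blocked_by=NULL -> NULL
  - ticket 2 (Missing icon): blocked_by=1 -> Null pointer
  - ticket 3 (Timeout error): blocked_by=1 -> Null pointer
  - ticket 4 (Slow page load): blocked_by=1 -> Null pointer
  - ticket 5 (Off by one): blocked_by=3 -> Timeout error
  - ticket 6 (Bad redirect): blocked_by=3 -> Timeout error
  - ticket 7 (Wrong total): blocked_by=NULL -> NULL

SQL:
SELECT a.title, b.name AS agent, c.title AS blocked_by
FROM tickets a
LEFT JOIN agents b ON a.agent_id = b.id
LEFT JOIN tickets c ON a.blocked_by = c.id

Result:
title          | agent  | blocked_by   
---------------+--------+--------------
Null pointer   | Bob    | NULL         
Missing icon   | Frank  | Null pointer 
Timeout error  | Victor | Null pointer 
Slow page load | Fiona  | Null pointer 
Off by one     | Hank   | Timeout error
Bad redirect   | NULL   | Timeout error
Wrong total    | Zoe    | NULL         


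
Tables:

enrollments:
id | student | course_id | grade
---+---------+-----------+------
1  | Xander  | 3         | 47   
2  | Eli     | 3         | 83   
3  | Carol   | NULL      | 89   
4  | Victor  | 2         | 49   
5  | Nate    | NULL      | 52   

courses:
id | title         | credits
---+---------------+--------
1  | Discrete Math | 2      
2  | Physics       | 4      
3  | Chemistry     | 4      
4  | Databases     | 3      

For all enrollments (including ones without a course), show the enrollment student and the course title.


LEFT JOIN keeps every row from enrollments (the left table); where course_id has no match in courses, the course columns become NULL. Walk through each enrollment:
  - enrollment 1 (Xander): course_id=3 -> matches Chemistry
  - enrollment 2 (Eli): course_id=3 -> matches Chemistry
  - enrollment 3 (Carol): course_id=NULL, no match -> kept with NULL
  - enrollment 4 (Victor): course_id=2 -> matches Physics
  - enrollment 5 (Nate): course_id=NULL, no match -> kept with NULL
All 5 rows appear; 2 have NULL course.

SQL:
SELECT a.student, b.title AS course
FROM enrollments a
LEFT JOIN courses b ON a.course_id = b.id

Result:
student | course   
--------+----------
Xander  | Chemistry
Eli     | Chemistry
Carol   | NULL     
Victor  | Physics  
Nate    | NULL     


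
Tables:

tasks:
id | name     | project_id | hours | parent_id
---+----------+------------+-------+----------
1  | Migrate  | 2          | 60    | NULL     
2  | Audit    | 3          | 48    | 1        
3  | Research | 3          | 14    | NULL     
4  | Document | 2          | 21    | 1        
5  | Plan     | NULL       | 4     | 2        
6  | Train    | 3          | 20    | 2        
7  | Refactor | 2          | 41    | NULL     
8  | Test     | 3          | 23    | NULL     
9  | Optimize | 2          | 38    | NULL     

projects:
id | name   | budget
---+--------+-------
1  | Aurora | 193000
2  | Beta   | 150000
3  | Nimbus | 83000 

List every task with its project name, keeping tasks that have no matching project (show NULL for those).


LEFT JOIN keeps every row from tasks (the left table); where project_id has no match in projects, the project columns become NULL. Walk through each task:
  - task 1 (Migrate): project_id=2 -> matches Beta
  - task 2 (Audit): project_id=3 -> matches Nimbus
  - task 3 (Research): project_id=3 -> matches Nimbus
  - task 4 (Document): project_id=2 -> matches Beta
  - task 5 (Plan): project_id=NULL, no match -> kept with NULL
  - task 6 (Train): project_id=3 -> matches Nimbus
  - task 7 (Refactor): project_id=2 -> matches Beta
  - task 8 (Test): project_id=3 -> matches Nimbus
  - task 9 (Optimize): project_id=2 -> matches Beta
All 9 rows appear; 1 has NULL project.

SQL:
SELECT a.name, b.name AS project
FROM tasks a
LEFT JOIN projects b ON a.project_id = b.id

Result:
name     | project
---------+--------
Migrate  | Beta   
Audit    | Nimbus 
Research | Nimbus 
Document | Beta   
Plan     | NULL   
Train    | Nimbus 
Refactor | Beta   
Test     | Nimbus 
Optimize | Beta   
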